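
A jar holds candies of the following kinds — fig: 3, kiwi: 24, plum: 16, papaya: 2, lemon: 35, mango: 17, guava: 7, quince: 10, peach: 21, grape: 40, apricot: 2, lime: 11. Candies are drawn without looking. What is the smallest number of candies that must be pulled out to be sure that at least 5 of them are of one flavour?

An adversary could hand out at most 4 candies per flavour (fig, papaya, apricot run out sooner): 3 + 4 + 4 + 2 + 4 + 4 + 4 + 4 + 4 + 4 + 2 + 4 = 43 candies and still no flavour has 5.
Pigeonhole: one more candy lands in a flavour already at 4, so 44 draws are enough and 43 are not.

44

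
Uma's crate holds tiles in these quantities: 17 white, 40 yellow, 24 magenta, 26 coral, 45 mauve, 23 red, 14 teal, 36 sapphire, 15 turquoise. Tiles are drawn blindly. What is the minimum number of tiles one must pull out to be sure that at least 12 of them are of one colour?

An adversary could hand out at most 11 tiles per colour: 11 + 11 + 11 + 11 + 11 + 11 + 11 + 11 + 11 = 99 tiles and still no colour has 12.
By the pigeonhole principle, one more tile lands in a colour already at 11, so 100 draws are enough and 99 are not.

100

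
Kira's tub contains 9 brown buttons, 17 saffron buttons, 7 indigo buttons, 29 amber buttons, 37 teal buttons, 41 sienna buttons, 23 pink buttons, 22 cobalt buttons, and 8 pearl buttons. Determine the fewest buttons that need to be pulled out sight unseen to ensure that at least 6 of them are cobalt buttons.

In the worst case for collecting cobalt buttons, every non-cobalt button comes out first.
There are 9 + 17 + 7 + 29 + 37 + 41 + 23 + 8 = 171 non-cobalt buttons altogether.
After those, each further button must be cobalt, so 171 + 6 = 177 draws guarantee 6 cobalt buttons.

177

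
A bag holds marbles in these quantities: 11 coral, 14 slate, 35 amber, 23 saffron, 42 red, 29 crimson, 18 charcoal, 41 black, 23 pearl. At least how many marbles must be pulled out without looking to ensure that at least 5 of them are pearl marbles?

In the worst case for collecting pearl marbles, every non-pearl marble comes out first.
There are 11 + 14 + 35 + 23 + 42 + 29 + 18 + 41 = 213 non-pearl marbles altogether.
After those, each further marble must be pearl, so 213 + 5 = 218 draws guarantee 5 pearl marbles.

218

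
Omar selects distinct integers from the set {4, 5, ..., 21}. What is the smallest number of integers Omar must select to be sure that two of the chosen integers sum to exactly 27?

A set avoiding the sum 27 can contain at most one of each pair {x, 27−x}, plus the 2 elements whose complement lies outside the range.
The integers 4, …, 13 (10 of them) are such a set: any two sum to at least 4+5 = 9 and at most 12+13 = 25 < 27.
Any 11th integer completes one of the 8 pairs, so 11 choices force a sum of 27.

11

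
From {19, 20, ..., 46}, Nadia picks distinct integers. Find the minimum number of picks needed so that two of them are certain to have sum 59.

18

Two chosen integers sum to 59 exactly when both halves of some pair {x, 59−x} with 19 ≤ x ≤ 59−x ≤ 40 are chosen — 11 such pairs.
The remaining 6 elements (those with no distinct partner in range) can never complete a 59-sum, so the worst case takes all of them and one from each pair: 6 + 11 = 17.
By the pigeonhole principle, the 18th integer has to be the second member of some pair, so 17 + 1 = 18.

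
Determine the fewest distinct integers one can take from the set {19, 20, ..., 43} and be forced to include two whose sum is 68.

17

Group the elements by complementary pair {x, 68−x}: {25,43}, {26,42}, {27,41}, …, giving 9 two-element pairs, the single value 34 (it cannot pair with itself since the integers are distinct), and 6 integers whose partner 68−x falls outside [19,43].
By pigeonhole, treating each of those 16 groups as a pigeonhole, one can pick one integer per group — 16 integers — with no two summing to 68.
The 17th integer lands in an occupied pair, forcing a sum of 68.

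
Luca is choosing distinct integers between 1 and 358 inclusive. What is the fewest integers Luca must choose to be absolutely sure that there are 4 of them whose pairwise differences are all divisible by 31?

Integers whose pairwise differences are multiples of 31 are exactly those sharing a remainder mod 31. Pigeonhole: the 31 residue classes mod 31 are the pigeonholes.
With 93 integers one could put 3 in each residue class and have no class reach 4.
The 94th integer pushes some class to 4, so 31·3 + 1 = 94.

94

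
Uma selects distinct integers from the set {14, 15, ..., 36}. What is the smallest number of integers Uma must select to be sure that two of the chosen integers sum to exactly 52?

14

Group the elements by complementary pair {x, 52−x}: {16,36}, {17,35}, {18,34}, …, giving 10 two-element pairs, the single value 26 (it cannot pair with itself since the integers are distinct), and 2 integers whose partner 52−x falls outside [14,36].
By pigeonhole, treating each of those 13 groups as a pigeonhole, one can pick one integer per group — 13 integers — with no two summing to 52.
The 14th integer lands in an occupied pair, forcing a sum of 52.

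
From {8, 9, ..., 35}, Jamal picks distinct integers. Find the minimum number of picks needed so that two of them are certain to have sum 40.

A set avoiding the sum 40 can contain at most one of each pair {x, 40−x}, plus the 4 elements whose complement lies outside the range or equal to its own complement.
The integers 20, …, 35 (16 of them) are such a set: any two sum to at least 20+21 = 41 > 40.
By the pigeonhole principle, any 17th integer completes one of the 12 pairs, so 17 choices force a sum of 40.

17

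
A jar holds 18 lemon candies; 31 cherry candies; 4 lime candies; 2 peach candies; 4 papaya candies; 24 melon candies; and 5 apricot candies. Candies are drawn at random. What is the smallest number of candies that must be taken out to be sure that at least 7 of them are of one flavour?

Put each drawn candy into a box by flavour. The largest draw with every box below 7 takes min(count, 6) from each flavour; flavours with fewer than 6 contribute all they have.
Σ min(cᵢ, 6) = 6 + 6 + 4 + 2 + 4 + 6 + 5 = 33.
Draw number 33 + 1 = 34 must push one box to 7.

34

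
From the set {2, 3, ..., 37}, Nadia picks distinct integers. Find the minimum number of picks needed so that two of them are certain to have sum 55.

27

Group the elements by complementary pair {x, 55−x}: {18,37}, {19,36}, {20,35}, …, giving 10 two-element pairs and 16 integers whose partner 55−x falls outside [2,37].
Pigeonhole: treating each of those 26 groups as a pigeonhole, one can pick one integer per group — 26 integers — with no two summing to 55.
The 27th integer lands in an occupied pair, forcing a sum of 55.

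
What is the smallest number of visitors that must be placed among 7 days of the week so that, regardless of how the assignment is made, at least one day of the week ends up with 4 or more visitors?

22

With 21 visitors one could put exactly 3 in each of the 7 days of the week, and no day of the week would reach 4.
One more visitor must land in a day of the week that already has 3, giving it 4.
So 7 × 3 + 1 = 22 visitors are required.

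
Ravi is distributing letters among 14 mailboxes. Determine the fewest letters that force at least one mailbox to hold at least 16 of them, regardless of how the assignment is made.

With 210 letters one could put exactly 15 in each of the 14 mailboxes, and no mailbox would reach 16.
By the pigeonhole principle, one more letter must land in a mailbox that already has 15, giving it 16.
So 14 × 15 + 1 = 211 letters are required.

211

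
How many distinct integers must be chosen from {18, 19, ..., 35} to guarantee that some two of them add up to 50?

12

A set avoiding the sum 50 can contain at most one of each pair {x, 50−x}, plus the 4 elements whose complement lies outside the range or equal to its own complement.
The integers 25, …, 35 (11 of them) are such a set: any two sum to at least 25+26 = 51 > 50.
Any 12th integer completes one of the 7 pairs, so 12 choices force a sum of 50.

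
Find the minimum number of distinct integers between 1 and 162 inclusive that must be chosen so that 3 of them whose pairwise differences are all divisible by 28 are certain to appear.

57

Integers whose pairwise differences are multiples of 28 are exactly those sharing a remainder mod 28. By pigeonhole, the 28 residue classes mod 28 are the pigeonholes.
With 56 integers one could put 2 in each residue class and have no class reach 3.
The 57th integer pushes some class to 3, so 28·2 + 1 = 57.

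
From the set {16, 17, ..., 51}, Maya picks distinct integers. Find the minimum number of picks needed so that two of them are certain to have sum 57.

A set avoiding the sum 57 can contain at most one of each pair {x, 57−x}, plus the 10 elements whose complement lies outside the range.
The integers 29, …, 51 (23 of them) are such a set: any two sum to at least 29+30 = 59 > 57.
Pigeonhole: any 24th integer completes one of the 13 pairs, so 24 choices force a sum of 57.

24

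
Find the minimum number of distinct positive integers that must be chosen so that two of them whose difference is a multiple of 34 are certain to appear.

35

Integers whose pairwise differences are multiples of 34 are exactly those sharing a remainder mod 34. By pigeonhole, the 34 residue classes mod 34 are the pigeonholes.
With 34 integers one could put 1 in each residue class and have no class reach 2.
The 35th integer pushes some class to 2, so 34·1 + 1 = 35.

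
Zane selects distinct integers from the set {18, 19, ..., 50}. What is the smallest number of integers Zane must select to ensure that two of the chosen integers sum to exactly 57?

23

Group the elements by complementary pair {x, 57−x}: {18,39}, {19,38}, {20,37}, …, giving 11 two-element pairs and 11 integers whose partner 57−x falls outside [18,50].
Treating each of those 22 groups as a pigeonhole, one can pick one integer per group — 22 integers — with no two summing to 57.
The 23rd integer lands in an occupied pair, forcing a sum of 57.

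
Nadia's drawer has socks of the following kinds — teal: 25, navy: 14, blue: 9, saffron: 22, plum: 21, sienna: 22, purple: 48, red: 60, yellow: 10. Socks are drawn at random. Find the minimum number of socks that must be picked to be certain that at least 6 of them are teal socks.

212

In the worst case for collecting teal socks, every non-teal sock comes out first.
There are 14 + 9 + 22 + 21 + 22 + 48 + 60 + 10 = 206 non-teal socks altogether.
After those, each further sock must be teal, so 206 + 6 = 212 draws guarantee 6 teal socks.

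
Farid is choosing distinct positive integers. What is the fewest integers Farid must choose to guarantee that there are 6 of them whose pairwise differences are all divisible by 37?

Integers whose pairwise differences are multiples of 37 are exactly those sharing a remainder mod 37. Pigeonhole: the 37 residue classes mod 37 are the pigeonholes.
With 185 integers one could put 5 in each residue class and have no class reach 6.
The 186th integer pushes some class to 6, so 37·5 + 1 = 186.

186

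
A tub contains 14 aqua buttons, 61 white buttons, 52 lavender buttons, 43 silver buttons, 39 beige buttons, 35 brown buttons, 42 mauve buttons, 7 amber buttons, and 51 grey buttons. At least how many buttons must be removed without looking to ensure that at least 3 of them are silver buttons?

In the worst case for collecting silver buttons, every non-silver button comes out first.
There are 14 + 61 + 52 + 39 + 35 + 42 + 7 + 51 = 301 non-silver buttons altogether.
After those, each further button must be silver, so 301 + 3 = 304 draws guarantee 3 silver buttons.

304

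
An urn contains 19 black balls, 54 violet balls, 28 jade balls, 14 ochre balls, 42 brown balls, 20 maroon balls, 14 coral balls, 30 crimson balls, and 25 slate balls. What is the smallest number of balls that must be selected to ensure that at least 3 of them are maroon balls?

In the worst case for collecting maroon balls, every non-maroon ball comes out first.
There are 19 + 54 + 28 + 14 + 42 + 14 + 30 + 25 = 226 non-maroon balls altogether.
After those, each further ball must be maroon, so 226 + 3 = 229 draws guarantee 3 maroon balls.

229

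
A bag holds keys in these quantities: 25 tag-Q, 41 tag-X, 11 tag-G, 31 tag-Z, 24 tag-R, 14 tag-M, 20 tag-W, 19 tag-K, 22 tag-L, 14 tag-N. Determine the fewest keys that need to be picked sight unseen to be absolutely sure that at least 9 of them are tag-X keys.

In the worst case for collecting tag-X keys, every non-tag-X key comes out first.
There are 25 + 11 + 31 + 24 + 14 + 20 + 19 + 22 + 14 = 180 non-tag-X keys altogether.
After those, each further key must be tag-X, so 180 + 9 = 189 draws guarantee 9 tag-X keys.

189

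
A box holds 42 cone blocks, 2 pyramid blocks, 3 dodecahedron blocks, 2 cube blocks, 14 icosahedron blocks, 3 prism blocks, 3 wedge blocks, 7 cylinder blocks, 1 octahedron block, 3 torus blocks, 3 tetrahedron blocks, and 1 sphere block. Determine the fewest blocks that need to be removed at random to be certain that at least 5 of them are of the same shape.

By the pigeonhole principle, the 12 shapes are the holes; the blocks drawn are the pigeons.
To avoid 5 of any one shape, the worst case takes at most 4 of each shape, or every block of a shape that has fewer than 4.
That gives 4 + 2 + 3 + 2 + 4 + 3 + 3 + 4 + 1 + 3 + 3 + 1 = 33 blocks with no shape reaching 5.
The next block forces some shape to 5, so 33 + 1 = 34.

34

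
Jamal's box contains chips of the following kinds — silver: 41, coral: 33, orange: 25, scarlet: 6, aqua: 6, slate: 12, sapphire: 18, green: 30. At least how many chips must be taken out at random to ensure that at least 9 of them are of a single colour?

An adversary could hand out at most 8 chips per colour (scarlet, aqua run out sooner): 8 + 8 + 8 + 6 + 6 + 8 + 8 + 8 = 60 chips and still no colour has 9.
By the pigeonhole principle, one more chip lands in a colour already at 8, so 61 draws are enough and 60 are not.

61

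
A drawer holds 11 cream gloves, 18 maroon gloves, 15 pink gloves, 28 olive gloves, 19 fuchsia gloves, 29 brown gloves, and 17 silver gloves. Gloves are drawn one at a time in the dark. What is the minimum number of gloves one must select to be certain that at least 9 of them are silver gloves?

129

In the worst case for collecting silver gloves, every non-silver glove comes out first.
There are 11 + 18 + 15 + 28 + 19 + 29 = 120 non-silver gloves altogether.
After those, each further glove must be silver, so 120 + 9 = 129 draws guarantee 9 silver gloves.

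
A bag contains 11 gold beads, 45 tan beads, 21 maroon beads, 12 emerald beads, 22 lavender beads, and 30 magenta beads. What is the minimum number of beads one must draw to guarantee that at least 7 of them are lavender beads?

In the worst case for collecting lavender beads, every non-lavender bead comes out first.
There are 11 + 45 + 21 + 12 + 30 = 119 non-lavender beads altogether.
After those, each further bead must be lavender, so 119 + 7 = 126 draws guarantee 7 lavender beads.

126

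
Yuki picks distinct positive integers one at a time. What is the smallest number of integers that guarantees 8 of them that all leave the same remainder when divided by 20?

The 20 residue classes mod 20 are the pigeonholes.
With 140 integers one could put 7 in each residue class and have no class reach 8.
The 141st integer pushes some class to 8, so 20·7 + 1 = 141.

141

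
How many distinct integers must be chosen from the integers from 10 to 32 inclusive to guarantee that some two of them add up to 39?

Group the elements by complementary pair {x, 39−x}: {10,29}, {11,28}, {12,27}, …, giving 10 two-element pairs and 3 integers whose partner 39−x falls outside [10,32].
By the pigeonhole principle, treating each of those 13 groups as a pigeonhole, one can pick one integer per group — 13 integers — with no two summing to 39.
The 14th integer lands in an occupied pair, forcing a sum of 39.

14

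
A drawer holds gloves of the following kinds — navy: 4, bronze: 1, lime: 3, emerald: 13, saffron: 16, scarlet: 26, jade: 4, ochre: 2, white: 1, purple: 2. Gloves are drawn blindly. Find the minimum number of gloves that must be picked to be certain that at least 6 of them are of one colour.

33

By the pigeonhole principle, put each drawn glove into a box by colour. The largest draw with every box below 6 takes min(count, 5) from each colour; colours with fewer than 5 contribute all they have.
Σ min(cᵢ, 5) = 4 + 1 + 3 + 5 + 5 + 5 + 4 + 2 + 1 + 2 = 32.
Draw number 32 + 1 = 33 must push one box to 6.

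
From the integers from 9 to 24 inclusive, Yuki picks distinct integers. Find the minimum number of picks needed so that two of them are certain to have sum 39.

Group the elements by complementary pair {x, 39−x}: {15,24}, {16,23}, {17,22}, …, giving 5 two-element pairs and 6 integers whose partner 39−x falls outside [9,24].
By the pigeonhole principle, treating each of those 11 groups as a pigeonhole, one can pick one integer per group — 11 integers — with no two summing to 39.
The 12th integer lands in an occupied pair, forcing a sum of 39.

12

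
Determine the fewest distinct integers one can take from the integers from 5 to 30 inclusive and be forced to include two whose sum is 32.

16

Two chosen integers sum to 32 exactly when both halves of some pair {x, 32−x} with 5 ≤ x ≤ 32−x ≤ 27 are chosen — 11 such pairs.
The remaining 4 elements (those with no distinct partner in range) can never complete a 32-sum, so the worst case takes all of them and one from each pair: 4 + 11 = 15.
The 16th integer has to be the second member of some pair, so 15 + 1 = 16.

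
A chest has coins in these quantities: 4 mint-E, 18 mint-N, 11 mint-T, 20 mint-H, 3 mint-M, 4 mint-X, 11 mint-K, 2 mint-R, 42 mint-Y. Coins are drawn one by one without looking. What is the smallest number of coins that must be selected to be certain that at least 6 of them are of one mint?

39

Put each drawn coin into a box by mint. The largest draw with every box below 6 takes min(count, 5) from each mint; mints with fewer than 5 contribute all they have.
Σ min(cᵢ, 5) = 4 + 5 + 5 + 5 + 3 + 4 + 5 + 2 + 5 = 38.
Draw number 38 + 1 = 39 must push one box to 6.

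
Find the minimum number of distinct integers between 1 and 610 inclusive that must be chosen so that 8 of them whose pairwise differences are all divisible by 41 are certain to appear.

288

Integers whose pairwise differences are multiples of 41 are exactly those sharing a remainder mod 41. By pigeonhole, the 41 residue classes mod 41 are the pigeonholes.
With 287 integers one could put 7 in each residue class and have no class reach 8.
The 288th integer pushes some class to 8, so 41·7 + 1 = 288.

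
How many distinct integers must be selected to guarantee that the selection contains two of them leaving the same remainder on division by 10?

By pigeonhole, the 10 residue classes mod 10 are the pigeonholes.
With 10 integers one could put 1 in each residue class and have no class reach 2.
The 11th integer pushes some class to 2, so 10·1 + 1 = 11.

11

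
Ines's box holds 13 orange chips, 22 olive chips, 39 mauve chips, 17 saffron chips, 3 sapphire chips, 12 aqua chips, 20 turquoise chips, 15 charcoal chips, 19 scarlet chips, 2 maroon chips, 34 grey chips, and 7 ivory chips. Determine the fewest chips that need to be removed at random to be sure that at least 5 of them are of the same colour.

46

An adversary could hand out at most 4 chips per colour (sapphire, maroon run out sooner): 4 + 4 + 4 + 4 + 3 + 4 + 4 + 4 + 4 + 2 + 4 + 4 = 45 chips and still no colour has 5.
One more chip lands in a colour already at 4, so 46 draws are enough and 45 are not.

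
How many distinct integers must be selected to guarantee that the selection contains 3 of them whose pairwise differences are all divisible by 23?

Integers whose pairwise differences are multiples of 23 are exactly those sharing a remainder mod 23. By pigeonhole, the 23 residue classes mod 23 are the pigeonholes.
With 46 integers one could put 2 in each residue class and have no class reach 3.
The 47th integer pushes some class to 3, so 23·2 + 1 = 47.

47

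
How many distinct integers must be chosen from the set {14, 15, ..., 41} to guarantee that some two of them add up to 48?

Two chosen integers sum to 48 exactly when both halves of some pair {x, 48−x} with 14 ≤ x ≤ 48−x ≤ 34 are chosen — 10 such pairs.
The remaining 8 elements (those with no distinct partner in range) can never complete a 48-sum, so the worst case takes all of them and one from each pair: 8 + 10 = 18.
By the pigeonhole principle, the 19th integer has to be the second member of some pair, so 18 + 1 = 19.

19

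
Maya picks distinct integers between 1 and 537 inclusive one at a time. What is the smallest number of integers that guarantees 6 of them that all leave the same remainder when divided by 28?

141

The 28 residue classes mod 28 are the pigeonholes.
With 140 integers one could put 5 in each residue class and have no class reach 6.
The 141st integer pushes some class to 6, so 28·5 + 1 = 141.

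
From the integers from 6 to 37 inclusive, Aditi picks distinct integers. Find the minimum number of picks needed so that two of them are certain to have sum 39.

Group the elements by complementary pair {x, 39−x}: {6,33}, {7,32}, {8,31}, …, giving 14 two-element pairs and 4 integers whose partner 39−x falls outside [6,37].
Pigeonhole: treating each of those 18 groups as a pigeonhole, one can pick one integer per group — 18 integers — with no two summing to 39.
The 19th integer lands in an occupied pair, forcing a sum of 39.

19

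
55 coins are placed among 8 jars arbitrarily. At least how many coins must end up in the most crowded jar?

7

The 8 jars are the holes and the 55 coins are the pigeons.
If every jar held at most 6 coins, the total would be at most 8 × 6 = 48, which is less than 55.
So some jar holds at least ⌈55/8⌉ = 7 coins.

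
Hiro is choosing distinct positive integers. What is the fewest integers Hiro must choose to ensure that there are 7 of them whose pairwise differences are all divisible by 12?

Integers whose pairwise differences are multiples of 12 are exactly those sharing a remainder mod 12. By pigeonhole, the 12 residue classes mod 12 are the pigeonholes.
With 72 integers one could put 6 in each residue class and have no class reach 7.
The 73rd integer pushes some class to 7, so 12·6 + 1 = 73.

73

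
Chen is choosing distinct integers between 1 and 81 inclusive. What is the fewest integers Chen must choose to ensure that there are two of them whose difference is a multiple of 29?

Integers whose pairwise differences are multiples of 29 are exactly those sharing a remainder mod 29. Pigeonhole: the 29 residue classes mod 29 are the pigeonholes.
With 29 integers one could put 1 in each residue class and have no class reach 2.
The 30th integer pushes some class to 2, so 29·1 + 1 = 30.

30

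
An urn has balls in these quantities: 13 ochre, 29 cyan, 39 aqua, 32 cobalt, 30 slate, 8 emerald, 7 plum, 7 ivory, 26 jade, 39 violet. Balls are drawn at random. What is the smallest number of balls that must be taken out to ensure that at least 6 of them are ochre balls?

223

In the worst case for collecting ochre balls, every non-ochre ball comes out first.
There are 29 + 39 + 32 + 30 + 8 + 7 + 7 + 26 + 39 = 217 non-ochre balls altogether.
After those, each further ball must be ochre, so 217 + 6 = 223 draws guarantee 6 ochre balls.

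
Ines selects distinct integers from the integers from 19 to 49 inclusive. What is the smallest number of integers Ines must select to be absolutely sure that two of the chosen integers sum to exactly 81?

23

A set avoiding the sum 81 can contain at most one of each pair {x, 81−x}, plus the 13 elements whose complement lies outside the range.
The integers 19, …, 40 (22 of them) are such a set: any two sum to at least 19+20 = 39 and at most 39+40 = 79 < 81.
Any 23rd integer completes one of the 9 pairs, so 23 choices force a sum of 81.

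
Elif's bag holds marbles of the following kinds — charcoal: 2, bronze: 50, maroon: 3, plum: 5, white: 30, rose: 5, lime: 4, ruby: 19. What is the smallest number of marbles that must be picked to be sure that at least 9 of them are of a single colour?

44

An adversary could hand out at most 8 marbles per colour (5 colours run out sooner): 2 + 8 + 3 + 5 + 8 + 5 + 4 + 8 = 43 marbles and still no colour has 9.
Pigeonhole: one more marble lands in a colour already at 8, so 44 draws are enough and 43 are not.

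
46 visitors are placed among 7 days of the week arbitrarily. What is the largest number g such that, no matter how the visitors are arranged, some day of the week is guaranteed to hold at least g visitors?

The 7 days of the week are the holes and the 46 visitors are the pigeons.
If every day of the week held at most 6 visitors, the total would be at most 7 × 6 = 42, which is less than 46.
So some day of the week holds at least ⌈46/7⌉ = 7 visitors.

7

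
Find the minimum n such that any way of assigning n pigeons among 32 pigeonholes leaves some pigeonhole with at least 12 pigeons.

With 352 pigeons one could put exactly 11 in each of the 32 pigeonholes, and no pigeonhole would reach 12.
One more pigeon must land in a pigeonhole that already has 11, giving it 12.
So 32 × 11 + 1 = 353 pigeons are required.

353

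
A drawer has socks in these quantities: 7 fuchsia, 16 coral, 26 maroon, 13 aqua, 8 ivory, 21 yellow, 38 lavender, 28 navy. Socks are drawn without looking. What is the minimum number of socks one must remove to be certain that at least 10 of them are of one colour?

70

Pigeonhole: put each drawn sock into a box by colour. The largest draw with every box below 10 takes min(count, 9) from each colour; colours with fewer than 9 contribute all they have.
Σ min(cᵢ, 9) = 7 + 9 + 9 + 9 + 8 + 9 + 9 + 9 = 69.
Draw number 69 + 1 = 70 must push one box to 10.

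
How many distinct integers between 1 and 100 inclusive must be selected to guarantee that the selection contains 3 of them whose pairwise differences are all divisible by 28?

57

Integers whose pairwise differences are multiples of 28 are exactly those sharing a remainder mod 28. The 28 residue classes mod 28 are the pigeonholes.
With 56 integers one could put 2 in each residue class and have no class reach 3.
The 57th integer pushes some class to 3, so 28·2 + 1 = 57.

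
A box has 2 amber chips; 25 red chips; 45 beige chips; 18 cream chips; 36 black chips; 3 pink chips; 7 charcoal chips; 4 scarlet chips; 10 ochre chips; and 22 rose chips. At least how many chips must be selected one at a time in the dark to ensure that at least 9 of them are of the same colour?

By the pigeonhole principle, the 10 colours are the holes; the chips drawn are the pigeons.
To avoid 9 of any one colour, the worst case takes at most 8 of each colour, or every chip of a colour that has fewer than 8.
That gives 2 + 8 + 8 + 8 + 8 + 3 + 7 + 4 + 8 + 8 = 64 chips with no colour reaching 9.
The next chip forces some colour to 9, so 64 + 1 = 65.

65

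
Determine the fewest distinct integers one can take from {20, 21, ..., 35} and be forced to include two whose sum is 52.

11

Group the elements by complementary pair {x, 52−x}: {20,32}, {21,31}, {22,30}, …, giving 6 two-element pairs; the single value 26 (it cannot pair with itself since the integers are distinct); and 3 integers whose partner 52−x falls outside [20,35].
By pigeonhole, treating each of those 10 groups as a pigeonhole, one can pick one integer per group — 10 integers — with no two summing to 52.
The 11th integer lands in an occupied pair, forcing a sum of 52.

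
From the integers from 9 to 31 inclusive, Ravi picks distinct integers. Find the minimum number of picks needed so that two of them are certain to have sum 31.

17

Two chosen integers sum to 31 exactly when both halves of some pair {x, 31−x} with 9 ≤ x ≤ 31−x ≤ 22 are chosen — 7 such pairs.
The remaining 9 elements (those with no distinct partner in range) can never complete a 31-sum, so the worst case takes all of them and one from each pair: 9 + 7 = 16.
The 17th integer has to be the second member of some pair, so 16 + 1 = 17.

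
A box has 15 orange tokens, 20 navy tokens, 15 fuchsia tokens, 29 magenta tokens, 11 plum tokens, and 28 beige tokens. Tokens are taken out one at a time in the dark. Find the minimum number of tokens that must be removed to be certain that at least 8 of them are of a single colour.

Pigeonhole: the 6 colours are the holes; the tokens drawn are the pigeons.
To avoid 8 of any one colour, the worst case takes at most 7 of each colour.
That gives 7 + 7 + 7 + 7 + 7 + 7 = 42 tokens with no colour reaching 8.
The next token forces some colour to 8, so 42 + 1 = 43.

43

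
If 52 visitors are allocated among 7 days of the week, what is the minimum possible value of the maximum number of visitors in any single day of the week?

8

By pigeonhole, the 7 days of the week are the holes and the 52 visitors are the pigeons.
If every day of the week held at most 7 visitors, the total would be at most 7 × 7 = 49, which is less than 52.
So some day of the week holds at least ⌈52/7⌉ = 8 visitors.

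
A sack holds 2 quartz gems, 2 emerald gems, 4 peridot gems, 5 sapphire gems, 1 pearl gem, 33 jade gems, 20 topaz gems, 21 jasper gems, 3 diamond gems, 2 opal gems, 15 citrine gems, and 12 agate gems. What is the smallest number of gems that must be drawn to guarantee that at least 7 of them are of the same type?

50

Pigeonhole: the 12 types are the holes; the gems drawn are the pigeons.
To avoid 7 of any one type, the worst case takes at most 6 of each type, or every gem of a type that has fewer than 6.
That gives 2 + 2 + 4 + 5 + 1 + 6 + 6 + 6 + 3 + 2 + 6 + 6 = 49 gems with no type reaching 7.
The next gem forces some type to 7, so 49 + 1 = 50.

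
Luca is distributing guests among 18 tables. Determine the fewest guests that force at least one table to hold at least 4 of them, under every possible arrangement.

With 54 guests one could put exactly 3 in each of the 18 tables, and no table would reach 4.
By pigeonhole, one more guest must land in a table that already has 3, giving it 4.
So 18 × 3 + 1 = 55 guests are required.

55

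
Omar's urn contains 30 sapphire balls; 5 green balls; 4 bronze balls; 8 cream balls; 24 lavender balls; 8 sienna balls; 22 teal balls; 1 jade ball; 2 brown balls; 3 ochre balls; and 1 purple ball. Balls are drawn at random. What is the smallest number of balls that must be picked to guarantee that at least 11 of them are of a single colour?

By the pigeonhole principle, the 11 colours are the holes; the balls drawn are the pigeons.
To avoid 11 of any one colour, the worst case takes at most 10 of each colour, or every ball of a colour that has fewer than 10.
That gives 10 + 5 + 4 + 8 + 10 + 8 + 10 + 1 + 2 + 3 + 1 = 62 balls with no colour reaching 11.
The next ball forces some colour to 11, so 62 + 1 = 63.

63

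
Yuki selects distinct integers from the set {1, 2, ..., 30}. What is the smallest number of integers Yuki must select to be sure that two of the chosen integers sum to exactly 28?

18

Group the elements by complementary pair {x, 28−x}: {1,27}, {2,26}, {3,25}, …, giving 13 two-element pairs, the single value 14 (it cannot pair with itself since the integers are distinct), and 3 integers whose partner 28−x falls outside [1,30].
Treating each of those 17 groups as a pigeonhole, one can pick one integer per group — 17 integers — with no two summing to 28.
The 18th integer lands in an occupied pair, forcing a sum of 28.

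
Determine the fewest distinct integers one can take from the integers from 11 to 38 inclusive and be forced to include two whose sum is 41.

Two chosen integers sum to 41 exactly when both halves of some pair {x, 41−x} with 11 ≤ x ≤ 41−x ≤ 30 are chosen — 10 such pairs.
The remaining 8 elements (those with no distinct partner in range) can never complete a 41-sum, so the worst case takes all of them and one from each pair: 8 + 10 = 18.
The 19th integer has to be the second member of some pair, so 18 + 1 = 19.

19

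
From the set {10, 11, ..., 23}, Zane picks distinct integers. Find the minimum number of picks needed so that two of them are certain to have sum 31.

9

Two chosen integers sum to 31 exactly when both halves of some pair {x, 31−x} with 10 ≤ x ≤ 31−x ≤ 21 are chosen — 6 such pairs.
The remaining 2 elements (those with no distinct partner in range) can never complete a 31-sum, so the worst case takes all of them and one from each pair: 2 + 6 = 8.
By the pigeonhole principle, the 9th integer has to be the second member of some pair, so 8 + 1 = 9.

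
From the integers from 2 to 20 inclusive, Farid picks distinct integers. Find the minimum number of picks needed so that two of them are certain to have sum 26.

A set avoiding the sum 26 can contain at most one of each pair {x, 26−x}, plus the 5 elements whose complement lies outside the range or equal to its own complement.
The integers 2, …, 13 (12 of them) are such a set: any two sum to at least 2+3 = 5 and at most 12+13 = 25 < 26.
By the pigeonhole principle, any 13th integer completes one of the 7 pairs, so 13 choices force a sum of 26.

13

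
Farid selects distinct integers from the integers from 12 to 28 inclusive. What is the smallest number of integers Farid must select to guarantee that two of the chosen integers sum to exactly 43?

11

A set avoiding the sum 43 can contain at most one of each pair {x, 43−x}, plus the 3 elements whose complement lies outside the range.
The integers 12, …, 21 (10 of them) are such a set: any two sum to at least 12+13 = 25 and at most 20+21 = 41 < 43.
Pigeonhole: any 11th integer completes one of the 7 pairs, so 11 choices force a sum of 43.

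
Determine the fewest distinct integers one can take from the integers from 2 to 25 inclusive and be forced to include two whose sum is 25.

14

Group the elements by complementary pair {x, 25−x}: {2,23}, {3,22}, {4,21}, …, giving 11 two-element pairs and 2 integers whose partner 25−x falls outside [2,25].
By pigeonhole, treating each of those 13 groups as a pigeonhole, one can pick one integer per group — 13 integers — with no two summing to 25.
The 14th integer lands in an occupied pair, forcing a sum of 25.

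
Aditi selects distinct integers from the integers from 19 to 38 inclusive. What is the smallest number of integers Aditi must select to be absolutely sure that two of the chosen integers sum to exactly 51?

Group the elements by complementary pair {x, 51−x}: {19,32}, {20,31}, {21,30}, …, giving 7 two-element pairs and 6 integers whose partner 51−x falls outside [19,38].
Treating each of those 13 groups as a pigeonhole, one can pick one integer per group — 13 integers — with no two summing to 51.
The 14th integer lands in an occupied pair, forcing a sum of 51.

14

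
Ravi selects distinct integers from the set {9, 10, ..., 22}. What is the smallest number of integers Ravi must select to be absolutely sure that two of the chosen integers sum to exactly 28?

Group the elements by complementary pair {x, 28−x}: {9,19}, {10,18}, {11,17}, …, giving 5 two-element pairs, the single value 14 (it cannot pair with itself since the integers are distinct), and 3 integers whose partner 28−x falls outside [9,22].
Treating each of those 9 groups as a pigeonhole, one can pick one integer per group — 9 integers — with no two summing to 28.
The 10th integer lands in an occupied pair, forcing a sum of 28.

10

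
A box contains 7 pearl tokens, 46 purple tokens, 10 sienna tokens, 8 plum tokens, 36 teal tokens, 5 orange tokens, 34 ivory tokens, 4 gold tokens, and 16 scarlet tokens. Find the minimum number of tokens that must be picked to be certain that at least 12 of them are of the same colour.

79

An adversary could hand out at most 11 tokens per colour (5 colours run out sooner): 7 + 11 + 10 + 8 + 11 + 5 + 11 + 4 + 11 = 78 tokens and still no colour has 12.
By pigeonhole, one more token lands in a colour already at 11, so 79 draws are enough and 78 are not.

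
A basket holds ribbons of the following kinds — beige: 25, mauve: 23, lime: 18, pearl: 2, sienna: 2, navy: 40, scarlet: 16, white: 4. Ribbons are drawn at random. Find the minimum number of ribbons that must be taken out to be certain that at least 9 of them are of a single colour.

Put each drawn ribbon into a box by colour. The largest draw with every box below 9 takes min(count, 8) from each colour; colours with fewer than 8 contribute all they have.
Σ min(cᵢ, 8) = 8 + 8 + 8 + 2 + 2 + 8 + 8 + 4 = 48.
Draw number 48 + 1 = 49 must push one box to 9.

49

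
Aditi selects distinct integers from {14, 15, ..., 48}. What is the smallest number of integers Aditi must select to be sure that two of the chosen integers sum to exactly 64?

20

A set avoiding the sum 64 can contain at most one of each pair {x, 64−x}, plus the 3 elements whose complement lies outside the range or equal to its own complement.
The integers 14, …, 32 (19 of them) are such a set: any two sum to at least 14+15 = 29 and at most 31+32 = 63 < 64.
Pigeonhole: any 20th integer completes one of the 16 pairs, so 20 choices force a sum of 64.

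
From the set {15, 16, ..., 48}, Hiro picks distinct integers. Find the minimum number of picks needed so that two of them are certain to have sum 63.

Group the elements by complementary pair {x, 63−x}: {15,48}, {16,47}, {17,46}, …, giving 17 two-element pairs.
Treating each of those 17 groups as a pigeonhole, one can pick one integer per group — 17 integers — with no two summing to 63.
The 18th integer lands in an occupied pair, forcing a sum of 63.

18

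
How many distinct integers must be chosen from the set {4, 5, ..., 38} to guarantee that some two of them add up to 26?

A set avoiding the sum 26 can contain at most one of each pair {x, 26−x}, plus the 17 elements whose complement lies outside the range or equal to its own complement.
The integers 13, …, 38 (26 of them) are such a set: any two sum to at least 13+14 = 27 > 26.
Any 27th integer completes one of the 9 pairs, so 27 choices force a sum of 26.

27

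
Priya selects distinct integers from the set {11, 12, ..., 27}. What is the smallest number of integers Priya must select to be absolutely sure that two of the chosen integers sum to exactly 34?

Group the elements by complementary pair {x, 34−x}: {11,23}, {12,22}, {13,21}, …, giving 6 two-element pairs; the single value 17 (it cannot pair with itself since the integers are distinct); and 4 integers whose partner 34−x falls outside [11,27].
Treating each of those 11 groups as a pigeonhole, one can pick one integer per group — 11 integers — with no two summing to 34.
The 12th integer lands in an occupied pair, forcing a sum of 34.

12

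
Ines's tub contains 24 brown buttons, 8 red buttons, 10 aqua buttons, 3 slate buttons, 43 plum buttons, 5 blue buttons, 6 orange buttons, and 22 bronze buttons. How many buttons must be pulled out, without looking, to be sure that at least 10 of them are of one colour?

The 8 colours are the holes; the buttons drawn are the pigeons.
To avoid 10 of any one colour, the worst case takes at most 9 of each colour, or every button of a colour that has fewer than 9.
That gives 9 + 8 + 9 + 3 + 9 + 5 + 6 + 9 = 58 buttons with no colour reaching 10.
The next button forces some colour to 10, so 58 + 1 = 59.

59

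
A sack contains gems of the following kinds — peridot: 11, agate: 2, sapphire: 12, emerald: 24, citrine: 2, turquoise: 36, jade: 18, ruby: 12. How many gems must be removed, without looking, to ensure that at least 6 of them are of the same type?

Put each drawn gem into a box by type. The largest draw with every box below 6 takes min(count, 5) from each type; types with fewer than 5 contribute all they have.
Σ min(cᵢ, 5) = 5 + 2 + 5 + 5 + 2 + 5 + 5 + 5 = 34.
Draw number 34 + 1 = 35 must push one box to 6.

35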